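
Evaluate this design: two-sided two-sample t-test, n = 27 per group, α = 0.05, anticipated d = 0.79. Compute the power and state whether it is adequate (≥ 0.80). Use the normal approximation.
Power ≈ 0.83; the study is adequately powered (power ≥ 0.80)

Power calculation (two-sample t-test, normal approximation):
z_β = d · √(n/2) - z_{α/2}
z_β = 0.79 · √(27/2) - 1.960
z_β = 0.79 · 3.674 - 1.960
z_β = 0.943

Power = Φ(z_β) = Φ(0.943) ≈ 0.827

Effect size d = 0.79 is medium by Cohen's convention (0.2/0.5/0.8).

Threshold: power ≥ 0.80 is conventionally adequate.
Power ≈ 0.83 → the study is adequately powered (power ≥ 0.80).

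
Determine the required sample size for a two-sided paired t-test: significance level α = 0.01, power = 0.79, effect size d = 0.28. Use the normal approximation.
n = 146 pairs

Sample size formula (paired t-test, normal approximation):
n = ((z_{α/2} + z_β) / d)²

z_{α/2} = 2.576 (for α = 0.01, two-sided)
z_β = 0.806 (for power = 0.79)
d = 0.28

n = ((2.576 + 0.806) / 0.28)²
n = (12.079)²
n ≈ 145.90
Round up to the next whole number: n = 146 pairs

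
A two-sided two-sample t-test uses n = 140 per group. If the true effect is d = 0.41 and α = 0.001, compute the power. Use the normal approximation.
Power ≈ 0.56

Power calculation (two-sample t-test, normal approximation):
z_β = d · √(n/2) - z_{α/2}
z_β = 0.41 · √(140/2) - 3.291
z_β = 0.41 · 8.367 - 3.291
z_β = 0.140

Power = Φ(z_β) = Φ(0.140) ≈ 0.556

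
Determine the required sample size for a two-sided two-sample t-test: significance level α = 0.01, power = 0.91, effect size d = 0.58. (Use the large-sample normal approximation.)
n = 92 per group

Sample size formula (two-sample t-test, normal approximation):
n = 2 · ((z_{α/2} + z_β) / d)²

z_{α/2} = 2.576 (for α = 0.01, two-sided)
z_β = 1.341 (for power = 0.91)
d = 0.58

n = 2 · ((2.576 + 1.341) / 0.58)²
n = 2 · (6.753)²
n ≈ 91.21
Round up to the next whole number: n = 92 per group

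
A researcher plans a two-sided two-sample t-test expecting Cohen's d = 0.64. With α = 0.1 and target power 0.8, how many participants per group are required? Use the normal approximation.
n = 31 per group

Sample size formula (two-sample t-test, normal approximation):
n = 2 · ((z_{α/2} + z_β) / d)²

z_{α/2} = 1.645 (for α = 0.1, two-sided)
z_β = 0.842 (for power = 0.8)
d = 0.64

n = 2 · ((1.645 + 0.842) / 0.64)²
n = 2 · (3.886)²
n ≈ 30.20
Round up to the next whole number: n = 31 per group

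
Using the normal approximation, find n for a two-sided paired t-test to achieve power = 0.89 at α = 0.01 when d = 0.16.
n = 565 pairs

Sample size formula (paired t-test, normal approximation):
n = ((z_{α/2} + z_β) / d)²

z_{α/2} = 2.576 (for α = 0.01, two-sided)
z_β = 1.227 (for power = 0.89)
d = 0.16

n = ((2.576 + 1.227) / 0.16)²
n = (23.769)²
n ≈ 564.97
Round up to the next whole number: n = 565 pairs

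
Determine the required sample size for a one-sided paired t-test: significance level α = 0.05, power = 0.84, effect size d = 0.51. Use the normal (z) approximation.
n = 27 pairs

Sample size formula (paired t-test, normal approximation):
n = ((z_α + z_β) / d)²

z_α = 1.645 (for α = 0.05, one-sided)
z_β = 0.994 (for power = 0.84)
d = 0.51

n = ((1.645 + 0.994) / 0.51)²
n = (5.175)²
n ≈ 26.78
Round up to the next whole number: n = 27 pairs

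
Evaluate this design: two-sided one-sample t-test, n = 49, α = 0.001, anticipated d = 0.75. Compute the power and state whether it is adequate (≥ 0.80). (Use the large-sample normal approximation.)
Power ≈ 0.97; the study is adequately powered (power ≥ 0.80)

Power calculation (one-sample t-test, normal approximation):
z_β = d · √n - z_{α/2}
z_β = 0.75 · √49 - 3.291
z_β = 0.75 · 7.000 - 3.291
z_β = 1.959

Power = Φ(z_β) = Φ(1.959) ≈ 0.975

Effect size d = 0.75 is medium by Cohen's convention (0.2/0.5/0.8).

Threshold: power ≥ 0.80 is conventionally adequate.
Power ≈ 0.97 → the study is adequately powered (power ≥ 0.80).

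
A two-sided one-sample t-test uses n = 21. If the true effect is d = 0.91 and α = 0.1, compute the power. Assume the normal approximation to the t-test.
Power ≈ 0.99

Power calculation (one-sample t-test, normal approximation):
z_β = d · √n - z_{α/2}
z_β = 0.91 · √21 - 1.645
z_β = 0.91 · 4.583 - 1.645
z_β = 2.525

Power = Φ(z_β) = Φ(2.525) ≈ 0.994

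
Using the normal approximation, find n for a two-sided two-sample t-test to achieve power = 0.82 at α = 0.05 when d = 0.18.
n = 511 per group

Sample size formula (two-sample t-test, normal approximation):
n = 2 · ((z_{α/2} + z_β) / d)²

z_{α/2} = 1.960 (for α = 0.05, two-sided)
z_β = 0.915 (for power = 0.82)
d = 0.18

n = 2 · ((1.960 + 0.915) / 0.18)²
n = 2 · (15.972)²
n ≈ 510.21
Round up to the next whole number: n = 511 per group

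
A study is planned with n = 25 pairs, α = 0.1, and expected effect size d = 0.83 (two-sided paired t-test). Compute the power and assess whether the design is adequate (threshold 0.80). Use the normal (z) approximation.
Power ≈ 0.99; the study is adequately powered (power ≥ 0.80)

Power calculation (paired t-test, normal approximation):
z_β = d · √n - z_{α/2}
z_β = 0.83 · √25 - 1.645
z_β = 0.83 · 5.000 - 1.645
z_β = 2.505

Power = Φ(z_β) = Φ(2.505) ≈ 0.994

Effect size d = 0.83 is large by Cohen's convention (0.2/0.5/0.8).

Threshold: power ≥ 0.80 is conventionally adequate.
Power ≈ 0.99 → the study is adequately powered (power ≥ 0.80).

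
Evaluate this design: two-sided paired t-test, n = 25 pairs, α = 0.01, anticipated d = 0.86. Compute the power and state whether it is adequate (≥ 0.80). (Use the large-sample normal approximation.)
Power ≈ 0.96; the study is adequately powered (power ≥ 0.80)

Power calculation (paired t-test, normal approximation):
z_β = d · √n - z_{α/2}
z_β = 0.86 · √25 - 2.576
z_β = 0.86 · 5.000 - 2.576
z_β = 1.724

Power = Φ(z_β) = Φ(1.724) ≈ 0.958

Effect size d = 0.86 is large by Cohen's convention (0.2/0.5/0.8).

Threshold: power ≥ 0.80 is conventionally adequate.
Power ≈ 0.96 → the study is adequately powered (power ≥ 0.80).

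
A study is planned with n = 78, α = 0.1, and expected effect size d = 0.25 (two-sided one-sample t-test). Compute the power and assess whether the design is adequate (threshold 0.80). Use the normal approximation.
Power ≈ 0.71; the study is underpowered (power < 0.80)

Power calculation (one-sample t-test, normal approximation):
z_β = d · √n - z_{α/2}
z_β = 0.25 · √78 - 1.645
z_β = 0.25 · 8.832 - 1.645
z_β = 0.563

Power = Φ(z_β) = Φ(0.563) ≈ 0.713

Effect size d = 0.25 is small by Cohen's convention (0.2/0.5/0.8).

Threshold: power ≥ 0.80 is conventionally adequate.
Power ≈ 0.71 → the study is underpowered (power < 0.80).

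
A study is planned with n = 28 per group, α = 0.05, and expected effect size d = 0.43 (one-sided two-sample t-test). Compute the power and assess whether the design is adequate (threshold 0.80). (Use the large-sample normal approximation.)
Power ≈ 0.49; the study is underpowered (power < 0.80)

Power calculation (two-sample t-test, normal approximation):
z_β = d · √(n/2) - z_α
z_β = 0.43 · √(28/2) - 1.645
z_β = 0.43 · 3.742 - 1.645
z_β = -0.036

Power = Φ(z_β) = Φ(-0.036) ≈ 0.486

Effect size d = 0.43 is small by Cohen's convention (0.2/0.5/0.8).

Threshold: power ≥ 0.80 is conventionally adequate.
Power ≈ 0.49 → the study is underpowered (power < 0.80).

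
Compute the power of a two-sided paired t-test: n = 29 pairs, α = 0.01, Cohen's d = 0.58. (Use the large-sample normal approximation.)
Power ≈ 0.71

Power calculation (paired t-test, normal approximation):
z_β = d · √n - z_{α/2}
z_β = 0.58 · √29 - 2.576
z_β = 0.58 · 5.385 - 2.576
z_β = 0.548

Power = Φ(z_β) = Φ(0.548) ≈ 0.708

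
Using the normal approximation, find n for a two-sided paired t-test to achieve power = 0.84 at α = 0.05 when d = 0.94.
n = 10 pairs

Sample size formula (paired t-test, normal approximation):
n = ((z_{α/2} + z_β) / d)²

z_{α/2} = 1.960 (for α = 0.05, two-sided)
z_β = 0.994 (for power = 0.84)
d = 0.94

n = ((1.960 + 0.994) / 0.94)²
n = (3.143)²
n ≈ 9.88
Round up to the next whole number: n = 10 pairs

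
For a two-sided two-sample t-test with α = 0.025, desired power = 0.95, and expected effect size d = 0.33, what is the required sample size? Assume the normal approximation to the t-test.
n = 278 per group

Sample size formula (two-sample t-test, normal approximation):
n = 2 · ((z_{α/2} + z_β) / d)²

z_{α/2} = 2.241 (for α = 0.025, two-sided)
z_β = 1.645 (for power = 0.95)
d = 0.33

n = 2 · ((2.241 + 1.645) / 0.33)²
n = 2 · (11.776)²
n ≈ 277.35
Round up to the next whole number: n = 278 per group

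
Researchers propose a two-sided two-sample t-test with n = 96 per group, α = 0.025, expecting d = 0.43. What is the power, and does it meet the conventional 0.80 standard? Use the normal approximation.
Power ≈ 0.77; the study is underpowered (power < 0.80)

Power calculation (two-sample t-test, normal approximation):
z_β = d · √(n/2) - z_{α/2}
z_β = 0.43 · √(96/2) - 2.241
z_β = 0.43 · 6.928 - 2.241
z_β = 0.738

Power = Φ(z_β) = Φ(0.738) ≈ 0.770

Effect size d = 0.43 is small by Cohen's convention (0.2/0.5/0.8).

Threshold: power ≥ 0.80 is conventionally adequate.
Power ≈ 0.77 → the study is underpowered (power < 0.80).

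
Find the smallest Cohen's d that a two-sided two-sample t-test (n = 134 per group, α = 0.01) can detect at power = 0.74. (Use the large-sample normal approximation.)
d ≈ 0.39

Minimum detectable effect (two-sample t-test, normal approximation):
d = (z_{α/2} + z_β) / √(n/2)
d = (2.576 + 0.643) / √(134/2)
d = 3.219 / 8.185
d ≈ 0.39

By Cohen's convention (0.2 small / 0.5 medium / 0.8 large): small effect.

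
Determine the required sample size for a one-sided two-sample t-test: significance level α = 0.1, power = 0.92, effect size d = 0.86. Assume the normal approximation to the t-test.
n = 20 per group

Sample size formula (two-sample t-test, normal approximation):
n = 2 · ((z_α + z_β) / d)²

z_α = 1.282 (for α = 0.1, one-sided)
z_β = 1.405 (for power = 0.92)
d = 0.86

n = 2 · ((1.282 + 1.405) / 0.86)²
n = 2 · (3.124)²
n ≈ 19.52
Round up to the next whole number: n = 20 per group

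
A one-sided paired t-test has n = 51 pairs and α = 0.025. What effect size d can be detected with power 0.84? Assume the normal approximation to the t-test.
d ≈ 0.41

Minimum detectable effect (paired t-test, normal approximation):
d = (z_α + z_β) / √n
d = (1.960 + 0.994) / √51
d = 2.954 / 7.141
d ≈ 0.41

By Cohen's convention (0.2 small / 0.5 medium / 0.8 large): small effect.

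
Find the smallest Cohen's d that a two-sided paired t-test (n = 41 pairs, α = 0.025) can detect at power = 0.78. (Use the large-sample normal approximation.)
d ≈ 0.47

Minimum detectable effect (paired t-test, normal approximation):
d = (z_{α/2} + z_β) / √n
d = (2.241 + 0.772) / √41
d = 3.014 / 6.403
d ≈ 0.47

By Cohen's convention (0.2 small / 0.5 medium / 0.8 large): small effect.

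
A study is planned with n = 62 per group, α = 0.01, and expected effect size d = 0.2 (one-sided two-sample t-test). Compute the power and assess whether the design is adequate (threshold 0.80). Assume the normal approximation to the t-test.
Power ≈ 0.11; the study is underpowered (power < 0.80)

Power calculation (two-sample t-test, normal approximation):
z_β = d · √(n/2) - z_α
z_β = 0.2 · √(62/2) - 2.326
z_β = 0.2 · 5.568 - 2.326
z_β = -1.213

Power = Φ(z_β) = Φ(-1.213) ≈ 0.113

Effect size d = 0.2 is small by Cohen's convention (0.2/0.5/0.8).

Threshold: power ≥ 0.80 is conventionally adequate.
Power ≈ 0.11 → the study is underpowered (power < 0.80).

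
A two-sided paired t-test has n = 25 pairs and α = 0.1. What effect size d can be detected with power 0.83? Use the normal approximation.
d ≈ 0.52

Minimum detectable effect (paired t-test, normal approximation):
d = (z_{α/2} + z_β) / √n
d = (1.645 + 0.954) / √25
d = 2.599 / 5.000
d ≈ 0.52

By Cohen's convention (0.2 small / 0.5 medium / 0.8 large): medium effect.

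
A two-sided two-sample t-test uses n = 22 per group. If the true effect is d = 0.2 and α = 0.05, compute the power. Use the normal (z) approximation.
Power ≈ 0.10

Power calculation (two-sample t-test, normal approximation):
z_β = d · √(n/2) - z_{α/2}
z_β = 0.2 · √(22/2) - 1.960
z_β = 0.2 · 3.317 - 1.960
z_β = -1.297

Power = Φ(z_β) = Φ(-1.297) ≈ 0.097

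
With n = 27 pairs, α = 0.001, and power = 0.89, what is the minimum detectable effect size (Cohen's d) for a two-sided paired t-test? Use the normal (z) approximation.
d ≈ 0.87

Minimum detectable effect (paired t-test, normal approximation):
d = (z_{α/2} + z_β) / √n
d = (3.291 + 1.227) / √27
d = 4.517 / 5.196
d ≈ 0.87

By Cohen's convention (0.2 small / 0.5 medium / 0.8 large): large effect.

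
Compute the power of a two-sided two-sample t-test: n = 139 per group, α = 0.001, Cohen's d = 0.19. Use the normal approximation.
Power ≈ 0.04

Power calculation (two-sample t-test, normal approximation):
z_β = d · √(n/2) - z_{α/2}
z_β = 0.19 · √(139/2) - 3.291
z_β = 0.19 · 8.337 - 3.291
z_β = -1.707

Power = Φ(z_β) = Φ(-1.707) ≈ 0.044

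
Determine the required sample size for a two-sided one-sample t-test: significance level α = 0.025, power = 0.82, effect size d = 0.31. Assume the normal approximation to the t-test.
n = 104

Sample size formula (one-sample t-test, normal approximation):
n = ((z_{α/2} + z_β) / d)²

z_{α/2} = 2.241 (for α = 0.025, two-sided)
z_β = 0.915 (for power = 0.82)
d = 0.31

n = ((2.241 + 0.915) / 0.31)²
n = (10.181)²
n ≈ 103.65
Round up to the next whole number: n = 104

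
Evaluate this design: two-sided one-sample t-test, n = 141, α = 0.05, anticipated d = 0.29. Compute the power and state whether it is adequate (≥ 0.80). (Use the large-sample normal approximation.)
Power ≈ 0.93; the study is adequately powered (power ≥ 0.80)

Power calculation (one-sample t-test, normal approximation):
z_β = d · √n - z_{α/2}
z_β = 0.29 · √141 - 1.960
z_β = 0.29 · 11.874 - 1.960
z_β = 1.484

Power = Φ(z_β) = Φ(1.484) ≈ 0.931

Effect size d = 0.29 is small by Cohen's convention (0.2/0.5/0.8).

Threshold: power ≥ 0.80 is conventionally adequate.
Power ≈ 0.93 → the study is adequately powered (power ≥ 0.80).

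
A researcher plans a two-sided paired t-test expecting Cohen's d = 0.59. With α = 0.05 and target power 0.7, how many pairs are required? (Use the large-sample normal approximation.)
n = 18 pairs

Sample size formula (paired t-test, normal approximation):
n = ((z_{α/2} + z_β) / d)²

z_{α/2} = 1.960 (for α = 0.05, two-sided)
z_β = 0.524 (for power = 0.7)
d = 0.59

n = ((1.960 + 0.524) / 0.59)²
n = (4.210)²
n ≈ 17.72
Round up to the next whole number: n = 18 pairs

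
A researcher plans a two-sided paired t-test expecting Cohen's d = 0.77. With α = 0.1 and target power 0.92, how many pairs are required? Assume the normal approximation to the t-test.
n = 16 pairs

Sample size formula (paired t-test, normal approximation):
n = ((z_{α/2} + z_β) / d)²

z_{α/2} = 1.645 (for α = 0.1, two-sided)
z_β = 1.405 (for power = 0.92)
d = 0.77

n = ((1.645 + 1.405) / 0.77)²
n = (3.961)²
n ≈ 15.69
Round up to the next whole number: n = 16 pairs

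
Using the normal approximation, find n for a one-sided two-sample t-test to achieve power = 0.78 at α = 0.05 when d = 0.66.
n = 27 per group

Sample size formula (two-sample t-test, normal approximation):
n = 2 · ((z_α + z_β) / d)²

z_α = 1.645 (for α = 0.05, one-sided)
z_β = 0.772 (for power = 0.78)
d = 0.66

n = 2 · ((1.645 + 0.772) / 0.66)²
n = 2 · (3.662)²
n ≈ 26.82
Round up to the next whole number: n = 27 per group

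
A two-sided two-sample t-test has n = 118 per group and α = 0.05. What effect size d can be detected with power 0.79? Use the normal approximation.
d ≈ 0.36

Minimum detectable effect (two-sample t-test, normal approximation):
d = (z_{α/2} + z_β) / √(n/2)
d = (1.960 + 0.806) / √(118/2)
d = 2.766 / 7.681
d ≈ 0.36

By Cohen's convention (0.2 small / 0.5 medium / 0.8 large): small effect.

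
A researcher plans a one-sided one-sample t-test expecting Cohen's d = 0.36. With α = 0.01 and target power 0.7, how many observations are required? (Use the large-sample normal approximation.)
n = 63

Sample size formula (one-sample t-test, normal approximation):
n = ((z_α + z_β) / d)²

z_α = 2.326 (for α = 0.01, one-sided)
z_β = 0.524 (for power = 0.7)
d = 0.36

n = ((2.326 + 0.524) / 0.36)²
n = (7.917)²
n ≈ 62.68
Round up to the next whole number: n = 63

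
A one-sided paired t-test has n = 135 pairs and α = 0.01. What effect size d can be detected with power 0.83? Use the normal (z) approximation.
d ≈ 0.28

Minimum detectable effect (paired t-test, normal approximation):
d = (z_α + z_β) / √n
d = (2.326 + 0.954) / √135
d = 3.281 / 11.619
d ≈ 0.28

By Cohen's convention (0.2 small / 0.5 medium / 0.8 large): small effect.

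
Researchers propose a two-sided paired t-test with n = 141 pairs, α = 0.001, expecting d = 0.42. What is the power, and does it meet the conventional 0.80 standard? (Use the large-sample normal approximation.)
Power ≈ 0.96; the study is adequately powered (power ≥ 0.80)

Power calculation (paired t-test, normal approximation):
z_β = d · √n - z_{α/2}
z_β = 0.42 · √141 - 3.291
z_β = 0.42 · 11.874 - 3.291
z_β = 1.697

Power = Φ(z_β) = Φ(1.697) ≈ 0.955

Effect size d = 0.42 is small by Cohen's convention (0.2/0.5/0.8).

Threshold: power ≥ 0.80 is conventionally adequate.
Power ≈ 0.96 → the study is adequately powered (power ≥ 0.80).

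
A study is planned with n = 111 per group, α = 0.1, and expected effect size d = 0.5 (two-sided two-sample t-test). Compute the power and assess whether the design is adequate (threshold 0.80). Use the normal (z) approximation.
Power ≈ 0.98; the study is adequately powered (power ≥ 0.80)

Power calculation (two-sample t-test, normal approximation):
z_β = d · √(n/2) - z_{α/2}
z_β = 0.5 · √(111/2) - 1.645
z_β = 0.5 · 7.450 - 1.645
z_β = 2.080

Power = Φ(z_β) = Φ(2.080) ≈ 0.981

Effect size d = 0.5 is medium by Cohen's convention (0.2/0.5/0.8).

Threshold: power ≥ 0.80 is conventionally adequate.
Power ≈ 0.98 → the study is adequately powered (power ≥ 0.80).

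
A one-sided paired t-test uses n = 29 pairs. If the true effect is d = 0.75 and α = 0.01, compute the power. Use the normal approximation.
Power ≈ 0.96

Power calculation (paired t-test, normal approximation):
z_β = d · √n - z_α
z_β = 0.75 · √29 - 2.326
z_β = 0.75 · 5.385 - 2.326
z_β = 1.713

Power = Φ(z_β) = Φ(1.713) ≈ 0.957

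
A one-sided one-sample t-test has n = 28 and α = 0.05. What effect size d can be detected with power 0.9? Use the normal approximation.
d ≈ 0.55

Minimum detectable effect (one-sample t-test, normal approximation):
d = (z_α + z_β) / √n
d = (1.645 + 1.282) / √28
d = 2.926 / 5.292
d ≈ 0.55

By Cohen's convention (0.2 small / 0.5 medium / 0.8 large): medium effect.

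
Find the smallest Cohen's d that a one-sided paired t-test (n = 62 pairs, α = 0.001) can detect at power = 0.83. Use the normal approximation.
d ≈ 0.51

Minimum detectable effect (paired t-test, normal approximation):
d = (z_α + z_β) / √n
d = (3.090 + 0.954) / √62
d = 4.044 / 7.874
d ≈ 0.51

By Cohen's convention (0.2 small / 0.5 medium / 0.8 large): medium effect.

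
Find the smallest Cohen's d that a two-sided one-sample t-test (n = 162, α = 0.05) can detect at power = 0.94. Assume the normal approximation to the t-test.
d ≈ 0.28

Minimum detectable effect (one-sample t-test, normal approximation):
d = (z_{α/2} + z_β) / √n
d = (1.960 + 1.555) / √162
d = 3.515 / 12.728
d ≈ 0.28

By Cohen's convention (0.2 small / 0.5 medium / 0.8 large): small effect.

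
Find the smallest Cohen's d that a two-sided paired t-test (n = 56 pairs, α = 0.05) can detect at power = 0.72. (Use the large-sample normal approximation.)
d ≈ 0.34

Minimum detectable effect (paired t-test, normal approximation):
d = (z_{α/2} + z_β) / √n
d = (1.960 + 0.583) / √56
d = 2.543 / 7.483
d ≈ 0.34

By Cohen's convention (0.2 small / 0.5 medium / 0.8 large): small effect.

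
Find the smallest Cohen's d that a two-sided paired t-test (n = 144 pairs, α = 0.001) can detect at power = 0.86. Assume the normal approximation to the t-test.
d ≈ 0.36

Minimum detectable effect (paired t-test, normal approximation):
d = (z_{α/2} + z_β) / √n
d = (3.291 + 1.080) / √144
d = 4.371 / 12.000
d ≈ 0.36

By Cohen's convention (0.2 small / 0.5 medium / 0.8 large): small effect.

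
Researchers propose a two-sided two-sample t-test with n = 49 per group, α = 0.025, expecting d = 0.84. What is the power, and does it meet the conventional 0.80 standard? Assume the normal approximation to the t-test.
Power ≈ 0.97; the study is adequately powered (power ≥ 0.80)

Power calculation (two-sample t-test, normal approximation):
z_β = d · √(n/2) - z_{α/2}
z_β = 0.84 · √(49/2) - 2.241
z_β = 0.84 · 4.950 - 2.241
z_β = 1.916

Power = Φ(z_β) = Φ(1.916) ≈ 0.972

Effect size d = 0.84 is large by Cohen's convention (0.2/0.5/0.8).

Threshold: power ≥ 0.80 is conventionally adequate.
Power ≈ 0.97 → the study is adequately powered (power ≥ 0.80).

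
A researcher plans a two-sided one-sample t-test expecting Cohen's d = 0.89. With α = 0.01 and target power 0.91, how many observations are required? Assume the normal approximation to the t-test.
n = 20

Sample size formula (one-sample t-test, normal approximation):
n = ((z_{α/2} + z_β) / d)²

z_{α/2} = 2.576 (for α = 0.01, two-sided)
z_β = 1.341 (for power = 0.91)
d = 0.89

n = ((2.576 + 1.341) / 0.89)²
n = (4.401)²
n ≈ 19.37
Round up to the next whole number: n = 20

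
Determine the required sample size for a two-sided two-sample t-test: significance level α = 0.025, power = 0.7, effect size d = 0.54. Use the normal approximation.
n = 53 per group

Sample size formula (two-sample t-test, normal approximation):
n = 2 · ((z_{α/2} + z_β) / d)²

z_{α/2} = 2.241 (for α = 0.025, two-sided)
z_β = 0.524 (for power = 0.7)
d = 0.54

n = 2 · ((2.241 + 0.524) / 0.54)²
n = 2 · (5.120)²
n ≈ 52.43
Round up to the next whole number: n = 53 per group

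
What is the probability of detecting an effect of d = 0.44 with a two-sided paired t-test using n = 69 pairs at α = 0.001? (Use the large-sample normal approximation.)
Power ≈ 0.64

Power calculation (paired t-test, normal approximation):
z_β = d · √n - z_{α/2}
z_β = 0.44 · √69 - 3.291
z_β = 0.44 · 8.307 - 3.291
z_β = 0.364

Power = Φ(z_β) = Φ(0.364) ≈ 0.642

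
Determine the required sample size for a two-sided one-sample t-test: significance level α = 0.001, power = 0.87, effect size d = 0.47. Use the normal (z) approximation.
n = 89

Sample size formula (one-sample t-test, normal approximation):
n = ((z_{α/2} + z_β) / d)²

z_{α/2} = 3.291 (for α = 0.001, two-sided)
z_β = 1.126 (for power = 0.87)
d = 0.47

n = ((3.291 + 1.126) / 0.47)²
n = (9.398)²
n ≈ 88.32
Round up to the next whole number: n = 89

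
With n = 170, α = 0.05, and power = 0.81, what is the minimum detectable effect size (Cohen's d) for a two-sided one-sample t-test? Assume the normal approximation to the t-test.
d ≈ 0.22

Minimum detectable effect (one-sample t-test, normal approximation):
d = (z_{α/2} + z_β) / √n
d = (1.960 + 0.878) / √170
d = 2.838 / 13.038
d ≈ 0.22

By Cohen's convention (0.2 small / 0.5 medium / 0.8 large): small effect.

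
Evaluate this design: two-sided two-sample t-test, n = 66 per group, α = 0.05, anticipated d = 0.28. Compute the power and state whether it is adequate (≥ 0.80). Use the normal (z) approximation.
Power ≈ 0.36; the study is underpowered (power < 0.80)

Power calculation (two-sample t-test, normal approximation):
z_β = d · √(n/2) - z_{α/2}
z_β = 0.28 · √(66/2) - 1.960
z_β = 0.28 · 5.745 - 1.960
z_β = -0.351

Power = Φ(z_β) = Φ(-0.351) ≈ 0.363

Effect size d = 0.28 is small by Cohen's convention (0.2/0.5/0.8).

Threshold: power ≥ 0.80 is conventionally adequate.
Power ≈ 0.36 → the study is underpowered (power < 0.80).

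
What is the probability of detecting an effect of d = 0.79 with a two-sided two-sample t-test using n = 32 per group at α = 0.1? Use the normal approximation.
Power ≈ 0.94

Power calculation (two-sample t-test, normal approximation):
z_β = d · √(n/2) - z_{α/2}
z_β = 0.79 · √(32/2) - 1.645
z_β = 0.79 · 4.000 - 1.645
z_β = 1.515

Power = Φ(z_β) = Φ(1.515) ≈ 0.935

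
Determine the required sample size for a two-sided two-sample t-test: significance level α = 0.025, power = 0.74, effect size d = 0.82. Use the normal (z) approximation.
n = 25 per group

Sample size formula (two-sample t-test, normal approximation):
n = 2 · ((z_{α/2} + z_β) / d)²

z_{α/2} = 2.241 (for α = 0.025, two-sided)
z_β = 0.643 (for power = 0.74)
d = 0.82

n = 2 · ((2.241 + 0.643) / 0.82)²
n = 2 · (3.517)²
n ≈ 24.74
Round up to the next whole number: n = 25 per group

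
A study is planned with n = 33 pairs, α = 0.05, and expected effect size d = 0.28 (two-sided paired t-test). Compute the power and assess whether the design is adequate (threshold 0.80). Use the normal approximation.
Power ≈ 0.36; the study is underpowered (power < 0.80)

Power calculation (paired t-test, normal approximation):
z_β = d · √n - z_{α/2}
z_β = 0.28 · √33 - 1.960
z_β = 0.28 · 5.745 - 1.960
z_β = -0.351

Power = Φ(z_β) = Φ(-0.351) ≈ 0.363

Effect size d = 0.28 is small by Cohen's convention (0.2/0.5/0.8).

Threshold: power ≥ 0.80 is conventionally adequate.
Power ≈ 0.36 → the study is underpowered (power < 0.80).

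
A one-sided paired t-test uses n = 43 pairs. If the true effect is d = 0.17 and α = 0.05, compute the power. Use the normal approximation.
Power ≈ 0.30

Power calculation (paired t-test, normal approximation):
z_β = d · √n - z_α
z_β = 0.17 · √43 - 1.645
z_β = 0.17 · 6.557 - 1.645
z_β = -0.530

Power = Φ(z_β) = Φ(-0.530) ≈ 0.298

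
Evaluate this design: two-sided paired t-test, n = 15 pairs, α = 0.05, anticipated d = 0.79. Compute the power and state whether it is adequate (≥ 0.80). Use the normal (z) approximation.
Power ≈ 0.86; the study is adequately powered (power ≥ 0.80)

Power calculation (paired t-test, normal approximation):
z_β = d · √n - z_{α/2}
z_β = 0.79 · √15 - 1.960
z_β = 0.79 · 3.873 - 1.960
z_β = 1.100

Power = Φ(z_β) = Φ(1.100) ≈ 0.864

Effect size d = 0.79 is medium by Cohen's convention (0.2/0.5/0.8).

Threshold: power ≥ 0.80 is conventionally adequate.
Power ≈ 0.86 → the study is adequately powered (power ≥ 0.80).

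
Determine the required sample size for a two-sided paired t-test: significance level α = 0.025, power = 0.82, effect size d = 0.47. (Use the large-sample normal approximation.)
n = 46 pairs

Sample size formula (paired t-test, normal approximation):
n = ((z_{α/2} + z_β) / d)²

z_{α/2} = 2.241 (for α = 0.025, two-sided)
z_β = 0.915 (for power = 0.82)
d = 0.47

n = ((2.241 + 0.915) / 0.47)²
n = (6.715)²
n ≈ 45.09
Round up to the next whole number: n = 46 pairs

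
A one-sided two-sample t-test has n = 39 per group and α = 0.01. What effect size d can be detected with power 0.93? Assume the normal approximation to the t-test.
d ≈ 0.86

Minimum detectable effect (two-sample t-test, normal approximation):
d = (z_α + z_β) / √(n/2)
d = (2.326 + 1.476) / √(39/2)
d = 3.802 / 4.416
d ≈ 0.86

By Cohen's convention (0.2 small / 0.5 medium / 0.8 large): large effect.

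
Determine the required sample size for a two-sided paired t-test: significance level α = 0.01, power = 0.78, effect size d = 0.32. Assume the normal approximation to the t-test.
n = 110 pairs

Sample size formula (paired t-test, normal approximation):
n = ((z_{α/2} + z_β) / d)²

z_{α/2} = 2.576 (for α = 0.01, two-sided)
z_β = 0.772 (for power = 0.78)
d = 0.32

n = ((2.576 + 0.772) / 0.32)²
n = (10.463)²
n ≈ 109.47
Round up to the next whole number: n = 110 pairs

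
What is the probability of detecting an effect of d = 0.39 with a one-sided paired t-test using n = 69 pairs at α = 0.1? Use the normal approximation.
Power ≈ 0.97

Power calculation (paired t-test, normal approximation):
z_β = d · √n - z_α
z_β = 0.39 · √69 - 1.282
z_β = 0.39 · 8.307 - 1.282
z_β = 1.958

Power = Φ(z_β) = Φ(1.958) ≈ 0.975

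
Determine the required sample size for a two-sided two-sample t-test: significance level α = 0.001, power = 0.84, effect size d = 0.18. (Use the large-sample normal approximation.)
n = 1134 per group

Sample size formula (two-sample t-test, normal approximation):
n = 2 · ((z_{α/2} + z_β) / d)²

z_{α/2} = 3.291 (for α = 0.001, two-sided)
z_β = 0.994 (for power = 0.84)
d = 0.18

n = 2 · ((3.291 + 0.994) / 0.18)²
n = 2 · (23.806)²
n ≈ 1133.45
Round up to the next whole number: n = 1134 per group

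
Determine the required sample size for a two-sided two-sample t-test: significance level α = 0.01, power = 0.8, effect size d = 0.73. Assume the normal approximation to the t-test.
n = 44 per group

Sample size formula (two-sample t-test, normal approximation):
n = 2 · ((z_{α/2} + z_β) / d)²

z_{α/2} = 2.576 (for α = 0.01, two-sided)
z_β = 0.842 (for power = 0.8)
d = 0.73

n = 2 · ((2.576 + 0.842) / 0.73)²
n = 2 · (4.682)²
n ≈ 43.84
Round up to the next whole number: n = 44 per group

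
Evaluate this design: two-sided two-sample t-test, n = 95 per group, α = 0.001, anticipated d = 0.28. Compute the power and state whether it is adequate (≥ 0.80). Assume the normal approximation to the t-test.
Power ≈ 0.09; the study is underpowered (power < 0.80)

Power calculation (two-sample t-test, normal approximation):
z_β = d · √(n/2) - z_{α/2}
z_β = 0.28 · √(95/2) - 3.291
z_β = 0.28 · 6.892 - 3.291
z_β = -1.361

Power = Φ(z_β) = Φ(-1.361) ≈ 0.087

Effect size d = 0.28 is small by Cohen's convention (0.2/0.5/0.8).

Threshold: power ≥ 0.80 is conventionally adequate.
Power ≈ 0.09 → the study is underpowered (power < 0.80).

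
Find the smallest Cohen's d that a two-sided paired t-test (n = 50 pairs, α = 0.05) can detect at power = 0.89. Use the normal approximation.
d ≈ 0.45

Minimum detectable effect (paired t-test, normal approximation):
d = (z_{α/2} + z_β) / √n
d = (1.960 + 1.227) / √50
d = 3.186 / 7.071
d ≈ 0.45

By Cohen's convention (0.2 small / 0.5 medium / 0.8 large): small effect.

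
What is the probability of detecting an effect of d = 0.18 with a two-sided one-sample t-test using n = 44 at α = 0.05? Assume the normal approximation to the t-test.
Power ≈ 0.22

Power calculation (one-sample t-test, normal approximation):
z_β = d · √n - z_{α/2}
z_β = 0.18 · √44 - 1.960
z_β = 0.18 · 6.633 - 1.960
z_β = -0.766

Power = Φ(z_β) = Φ(-0.766) ≈ 0.222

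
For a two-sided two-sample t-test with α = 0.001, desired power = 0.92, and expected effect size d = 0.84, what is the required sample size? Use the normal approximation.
n = 63 per group

Sample size formula (two-sample t-test, normal approximation):
n = 2 · ((z_{α/2} + z_β) / d)²

z_{α/2} = 3.291 (for α = 0.001, two-sided)
z_β = 1.405 (for power = 0.92)
d = 0.84

n = 2 · ((3.291 + 1.405) / 0.84)²
n = 2 · (5.590)²
n ≈ 62.50
Round up to the next whole number: n = 63 per group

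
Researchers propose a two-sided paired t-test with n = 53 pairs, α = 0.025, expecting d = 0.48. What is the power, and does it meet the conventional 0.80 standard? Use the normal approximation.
Power ≈ 0.89; the study is adequately powered (power ≥ 0.80)

Power calculation (paired t-test, normal approximation):
z_β = d · √n - z_{α/2}
z_β = 0.48 · √53 - 2.241
z_β = 0.48 · 7.280 - 2.241
z_β = 1.253

Power = Φ(z_β) = Φ(1.253) ≈ 0.895

Effect size d = 0.48 is small by Cohen's convention (0.2/0.5/0.8).

Threshold: power ≥ 0.80 is conventionally adequate.
Power ≈ 0.89 → the study is adequately powered (power ≥ 0.80).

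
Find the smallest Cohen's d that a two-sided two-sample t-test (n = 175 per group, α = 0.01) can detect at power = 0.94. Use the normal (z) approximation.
d ≈ 0.44

Minimum detectable effect (two-sample t-test, normal approximation):
d = (z_{α/2} + z_β) / √(n/2)
d = (2.576 + 1.555) / √(175/2)
d = 4.131 / 9.354
d ≈ 0.44

By Cohen's convention (0.2 small / 0.5 medium / 0.8 large): small effect.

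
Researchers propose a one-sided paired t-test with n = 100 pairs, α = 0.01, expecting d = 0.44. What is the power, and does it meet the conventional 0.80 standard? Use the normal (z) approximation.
Power ≈ 0.98; the study is adequately powered (power ≥ 0.80)

Power calculation (paired t-test, normal approximation):
z_β = d · √n - z_α
z_β = 0.44 · √100 - 2.326
z_β = 0.44 · 10.000 - 2.326
z_β = 2.074

Power = Φ(z_β) = Φ(2.074) ≈ 0.981

Effect size d = 0.44 is small by Cohen's convention (0.2/0.5/0.8).

Threshold: power ≥ 0.80 is conventionally adequate.
Power ≈ 0.98 → the study is adequately powered (power ≥ 0.80).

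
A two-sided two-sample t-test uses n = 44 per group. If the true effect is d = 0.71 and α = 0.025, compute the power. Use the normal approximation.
Power ≈ 0.86

Power calculation (two-sample t-test, normal approximation):
z_β = d · √(n/2) - z_{α/2}
z_β = 0.71 · √(44/2) - 2.241
z_β = 0.71 · 4.690 - 2.241
z_β = 1.089

Power = Φ(z_β) = Φ(1.089) ≈ 0.862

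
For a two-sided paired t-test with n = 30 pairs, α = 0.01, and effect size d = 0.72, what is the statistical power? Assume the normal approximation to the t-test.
Power ≈ 0.91

Power calculation (paired t-test, normal approximation):
z_β = d · √n - z_{α/2}
z_β = 0.72 · √30 - 2.576
z_β = 0.72 · 5.477 - 2.576
z_β = 1.368

Power = Φ(z_β) = Φ(1.368) ≈ 0.914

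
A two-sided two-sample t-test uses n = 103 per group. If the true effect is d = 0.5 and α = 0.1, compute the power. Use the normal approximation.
Power ≈ 0.97

Power calculation (two-sample t-test, normal approximation):
z_β = d · √(n/2) - z_{α/2}
z_β = 0.5 · √(103/2) - 1.645
z_β = 0.5 · 7.176 - 1.645
z_β = 1.943

Power = Φ(z_β) = Φ(1.943) ≈ 0.974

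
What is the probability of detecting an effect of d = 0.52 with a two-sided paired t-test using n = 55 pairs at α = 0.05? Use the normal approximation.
Power ≈ 0.97

Power calculation (paired t-test, normal approximation):
z_β = d · √n - z_{α/2}
z_β = 0.52 · √55 - 1.960
z_β = 0.52 · 7.416 - 1.960
z_β = 1.896

Power = Φ(z_β) = Φ(1.896) ≈ 0.971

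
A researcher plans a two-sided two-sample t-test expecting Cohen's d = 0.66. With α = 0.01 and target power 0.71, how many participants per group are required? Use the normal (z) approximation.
n = 45 per group

Sample size formula (two-sample t-test, normal approximation):
n = 2 · ((z_{α/2} + z_β) / d)²

z_{α/2} = 2.576 (for α = 0.01, two-sided)
z_β = 0.553 (for power = 0.71)
d = 0.66

n = 2 · ((2.576 + 0.553) / 0.66)²
n = 2 · (4.741)²
n ≈ 44.95
Round up to the next whole number: n = 45 per group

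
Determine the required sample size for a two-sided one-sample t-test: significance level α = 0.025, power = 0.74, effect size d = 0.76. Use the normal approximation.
n = 15

Sample size formula (one-sample t-test, normal approximation):
n = ((z_{α/2} + z_β) / d)²

z_{α/2} = 2.241 (for α = 0.025, two-sided)
z_β = 0.643 (for power = 0.74)
d = 0.76

n = ((2.241 + 0.643) / 0.76)²
n = (3.795)²
n ≈ 14.40
Round up to the next whole number: n = 15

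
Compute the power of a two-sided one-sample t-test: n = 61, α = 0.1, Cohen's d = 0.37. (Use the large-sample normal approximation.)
Power ≈ 0.89

Power calculation (one-sample t-test, normal approximation):
z_β = d · √n - z_{α/2}
z_β = 0.37 · √61 - 1.645
z_β = 0.37 · 7.810 - 1.645
z_β = 1.245

Power = Φ(z_β) = Φ(1.245) ≈ 0.893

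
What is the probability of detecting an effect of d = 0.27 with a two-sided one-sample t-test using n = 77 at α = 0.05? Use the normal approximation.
Power ≈ 0.66

Power calculation (one-sample t-test, normal approximation):
z_β = d · √n - z_{α/2}
z_β = 0.27 · √77 - 1.960
z_β = 0.27 · 8.775 - 1.960
z_β = 0.409

Power = Φ(z_β) = Φ(0.409) ≈ 0.659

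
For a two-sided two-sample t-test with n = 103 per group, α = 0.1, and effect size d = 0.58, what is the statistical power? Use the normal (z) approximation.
Power ≈ 0.99

Power calculation (two-sample t-test, normal approximation):
z_β = d · √(n/2) - z_{α/2}
z_β = 0.58 · √(103/2) - 1.645
z_β = 0.58 · 7.176 - 1.645
z_β = 2.517

Power = Φ(z_β) = Φ(2.517) ≈ 0.994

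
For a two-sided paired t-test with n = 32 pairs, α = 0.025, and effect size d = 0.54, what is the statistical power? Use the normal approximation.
Power ≈ 0.79

Power calculation (paired t-test, normal approximation):
z_β = d · √n - z_{α/2}
z_β = 0.54 · √32 - 2.241
z_β = 0.54 · 5.657 - 2.241
z_β = 0.813

Power = Φ(z_β) = Φ(0.813) ≈ 0.792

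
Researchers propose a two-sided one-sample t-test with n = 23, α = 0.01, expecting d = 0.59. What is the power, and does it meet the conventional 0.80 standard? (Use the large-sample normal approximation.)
Power ≈ 0.60; the study is underpowered (power < 0.80)

Power calculation (one-sample t-test, normal approximation):
z_β = d · √n - z_{α/2}
z_β = 0.59 · √23 - 2.576
z_β = 0.59 · 4.796 - 2.576
z_β = 0.254

Power = Φ(z_β) = Φ(0.254) ≈ 0.600

Effect size d = 0.59 is medium by Cohen's convention (0.2/0.5/0.8).

Threshold: power ≥ 0.80 is conventionally adequate.
Power ≈ 0.60 → the study is underpowered (power < 0.80).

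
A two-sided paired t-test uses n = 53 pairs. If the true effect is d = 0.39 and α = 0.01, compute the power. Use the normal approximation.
Power ≈ 0.60

Power calculation (paired t-test, normal approximation):
z_β = d · √n - z_{α/2}
z_β = 0.39 · √53 - 2.576
z_β = 0.39 · 7.280 - 2.576
z_β = 0.263

Power = Φ(z_β) = Φ(0.263) ≈ 0.604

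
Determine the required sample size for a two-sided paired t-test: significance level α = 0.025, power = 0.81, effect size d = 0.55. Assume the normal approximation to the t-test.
n = 33 pairs

Sample size formula (paired t-test, normal approximation):
n = ((z_{α/2} + z_β) / d)²

z_{α/2} = 2.241 (for α = 0.025, two-sided)
z_β = 0.878 (for power = 0.81)
d = 0.55

n = ((2.241 + 0.878) / 0.55)²
n = (5.671)²
n ≈ 32.16
Round up to the next whole number: n = 33 pairs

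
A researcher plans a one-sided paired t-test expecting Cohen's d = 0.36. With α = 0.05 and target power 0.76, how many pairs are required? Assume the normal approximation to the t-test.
n = 43 pairs

Sample size formula (paired t-test, normal approximation):
n = ((z_α + z_β) / d)²

z_α = 1.645 (for α = 0.05, one-sided)
z_β = 0.706 (for power = 0.76)
d = 0.36

n = ((1.645 + 0.706) / 0.36)²
n = (6.531)²
n ≈ 42.65
Round up to the next whole number: n = 43 pairs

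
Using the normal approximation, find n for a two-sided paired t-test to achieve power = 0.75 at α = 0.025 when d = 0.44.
n = 44 pairs

Sample size formula (paired t-test, normal approximation):
n = ((z_{α/2} + z_β) / d)²

z_{α/2} = 2.241 (for α = 0.025, two-sided)
z_β = 0.674 (for power = 0.75)
d = 0.44

n = ((2.241 + 0.674) / 0.44)²
n = (6.625)²
n ≈ 43.89
Round up to the next whole number: n = 44 pairs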